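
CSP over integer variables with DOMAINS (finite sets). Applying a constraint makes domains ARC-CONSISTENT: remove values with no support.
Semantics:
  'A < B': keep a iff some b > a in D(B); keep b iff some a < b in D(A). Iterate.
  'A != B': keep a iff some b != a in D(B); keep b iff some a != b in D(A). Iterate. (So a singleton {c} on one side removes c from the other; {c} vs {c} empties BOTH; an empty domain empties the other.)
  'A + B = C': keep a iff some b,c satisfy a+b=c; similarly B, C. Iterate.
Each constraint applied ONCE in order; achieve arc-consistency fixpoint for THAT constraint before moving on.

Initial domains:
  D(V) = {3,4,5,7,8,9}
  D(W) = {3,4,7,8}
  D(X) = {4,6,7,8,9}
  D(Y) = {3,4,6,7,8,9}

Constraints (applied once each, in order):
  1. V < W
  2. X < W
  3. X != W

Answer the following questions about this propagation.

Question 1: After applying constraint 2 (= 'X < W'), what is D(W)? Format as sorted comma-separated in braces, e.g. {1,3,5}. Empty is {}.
Answer: {7,8}

Derivation:
Constraint 1 (V < W) on D(V)={3,4,5,7,8,9} D(W)={3,4,7,8}: V {3,4,5,7,8,9}->{3,4,5,7}; W {3,4,7,8}->{4,7,8}
Constraint 2 (X < W) on D(X)={4,6,7,8,9} D(W)={4,7,8}: X {4,6,7,8,9}->{4,6,7}; W {4,7,8}->{7,8}
So after constraint 2: D(W) = {7,8}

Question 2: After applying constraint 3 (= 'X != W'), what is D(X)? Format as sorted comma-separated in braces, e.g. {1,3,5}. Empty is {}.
Answer: {4,6,7}

Derivation:
Constraint 1 (V < W) on D(V)={3,4,5,7,8,9} D(W)={3,4,7,8}: V {3,4,5,7,8,9}->{3,4,5,7}; W {3,4,7,8}->{4,7,8}
Constraint 2 (X < W) on D(X)={4,6,7,8,9} D(W)={4,7,8}: X {4,6,7,8,9}->{4,6,7}; W {4,7,8}->{7,8}
Constraint 3 (X != W) on D(X)={4,6,7} D(W)={7,8}: no change
So after constraint 3: D(X) = {4,6,7}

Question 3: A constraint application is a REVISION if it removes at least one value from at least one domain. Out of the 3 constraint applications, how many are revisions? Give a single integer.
Constraint 1 (V < W) on D(V)={3,4,5,7,8,9} D(W)={3,4,7,8}: V {3,4,5,7,8,9}->{3,4,5,7}; W {3,4,7,8}->{4,7,8} => REVISION
Constraint 2 (X < W) on D(X)={4,6,7,8,9} D(W)={4,7,8}: X {4,6,7,8,9}->{4,6,7}; W {4,7,8}->{7,8} => REVISION
Constraint 3 (X != W) on D(X)={4,6,7} D(W)={7,8}: no change => not a revision
Total revisions = 2

Answer: 2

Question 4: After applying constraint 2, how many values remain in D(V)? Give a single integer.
Constraint 1 (V < W) on D(V)={3,4,5,7,8,9} D(W)={3,4,7,8}: V {3,4,5,7,8,9}->{3,4,5,7}; W {3,4,7,8}->{4,7,8}
Constraint 2 (X < W) on D(X)={4,6,7,8,9} D(W)={4,7,8}: X {4,6,7,8,9}->{4,6,7}; W {4,7,8}->{7,8}
So after constraint 2: D(V)={3,4,5,7}, size = 4

Answer: 4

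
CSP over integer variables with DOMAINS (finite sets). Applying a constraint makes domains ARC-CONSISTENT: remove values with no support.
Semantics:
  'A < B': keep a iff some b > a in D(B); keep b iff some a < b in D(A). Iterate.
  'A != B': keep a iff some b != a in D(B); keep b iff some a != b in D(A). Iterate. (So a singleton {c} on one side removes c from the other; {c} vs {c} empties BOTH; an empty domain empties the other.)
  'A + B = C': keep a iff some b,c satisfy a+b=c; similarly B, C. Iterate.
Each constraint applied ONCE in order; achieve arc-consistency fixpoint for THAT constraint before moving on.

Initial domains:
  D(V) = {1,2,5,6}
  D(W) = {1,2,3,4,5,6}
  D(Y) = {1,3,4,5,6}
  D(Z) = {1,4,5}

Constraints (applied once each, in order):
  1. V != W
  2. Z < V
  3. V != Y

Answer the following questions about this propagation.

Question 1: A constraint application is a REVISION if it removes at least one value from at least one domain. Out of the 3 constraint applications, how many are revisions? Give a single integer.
Answer: 1

Derivation:
Constraint 1 (V != W) on D(V)={1,2,5,6} D(W)={1,2,3,4,5,6}: no change => not a revision
Constraint 2 (Z < V) on D(Z)={1,4,5} D(V)={1,2,5,6}: V {1,2,5,6}->{2,5,6} => REVISION
Constraint 3 (V != Y) on D(V)={2,5,6} D(Y)={1,3,4,5,6}: no change => not a revision
Total revisions = 1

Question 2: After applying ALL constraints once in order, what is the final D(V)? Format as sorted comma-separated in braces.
Constraint 1 (V != W) on D(V)={1,2,5,6} D(W)={1,2,3,4,5,6}: no change
Constraint 2 (Z < V) on D(Z)={1,4,5} D(V)={1,2,5,6}: V {1,2,5,6}->{2,5,6}
Constraint 3 (V != Y) on D(V)={2,5,6} D(Y)={1,3,4,5,6}: no change
So after all 3 constraints: D(V) = {2,5,6}

Answer: {2,5,6}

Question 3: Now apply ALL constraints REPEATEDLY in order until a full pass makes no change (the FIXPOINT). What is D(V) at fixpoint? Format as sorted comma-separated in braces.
Answer: {2,5,6}

Derivation:
pass 0 (initial): D(V)={1,2,5,6}
pass 1: V {1,2,5,6}->{2,5,6}
pass 2: no change
Fixpoint after 2 passes: D(V) = {2,5,6}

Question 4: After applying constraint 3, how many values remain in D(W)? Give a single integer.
Constraint 1 (V != W) on D(V)={1,2,5,6} D(W)={1,2,3,4,5,6}: no change
Constraint 2 (Z < V) on D(Z)={1,4,5} D(V)={1,2,5,6}: V {1,2,5,6}->{2,5,6}
Constraint 3 (V != Y) on D(V)={2,5,6} D(Y)={1,3,4,5,6}: no change
So after constraint 3: D(W)={1,2,3,4,5,6}, size = 6

Answer: 6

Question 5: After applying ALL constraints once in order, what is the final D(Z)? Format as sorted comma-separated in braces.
Constraint 1 (V != W) on D(V)={1,2,5,6} D(W)={1,2,3,4,5,6}: no change
Constraint 2 (Z < V) on D(Z)={1,4,5} D(V)={1,2,5,6}: V {1,2,5,6}->{2,5,6}
Constraint 3 (V != Y) on D(V)={2,5,6} D(Y)={1,3,4,5,6}: no change
So after all 3 constraints: D(Z) = {1,4,5}

Answer: {1,4,5}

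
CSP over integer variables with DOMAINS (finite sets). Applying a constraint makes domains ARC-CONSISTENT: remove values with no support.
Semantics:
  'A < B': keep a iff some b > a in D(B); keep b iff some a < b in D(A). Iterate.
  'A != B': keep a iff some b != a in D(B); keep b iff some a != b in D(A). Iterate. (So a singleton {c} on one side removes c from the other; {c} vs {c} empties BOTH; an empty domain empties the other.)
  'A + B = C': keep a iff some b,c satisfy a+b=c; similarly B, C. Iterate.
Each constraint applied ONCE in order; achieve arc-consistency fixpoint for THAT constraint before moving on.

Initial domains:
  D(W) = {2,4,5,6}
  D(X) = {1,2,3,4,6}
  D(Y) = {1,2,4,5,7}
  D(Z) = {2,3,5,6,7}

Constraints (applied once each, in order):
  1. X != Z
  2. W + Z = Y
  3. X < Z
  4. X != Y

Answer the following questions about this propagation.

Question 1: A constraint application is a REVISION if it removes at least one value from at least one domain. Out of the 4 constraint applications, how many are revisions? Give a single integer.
Constraint 1 (X != Z) on D(X)={1,2,3,4,6} D(Z)={2,3,5,6,7}: no change => not a revision
Constraint 2 (W + Z = Y) on D(W)={2,4,5,6} D(Z)={2,3,5,6,7} D(Y)={1,2,4,5,7}: W {2,4,5,6}->{2,4,5}; Z {2,3,5,6,7}->{2,3,5}; Y {1,2,4,5,7}->{4,5,7} => REVISION
Constraint 3 (X < Z) on D(X)={1,2,3,4,6} D(Z)={2,3,5}: X {1,2,3,4,6}->{1,2,3,4} => REVISION
Constraint 4 (X != Y) on D(X)={1,2,3,4} D(Y)={4,5,7}: no change => not a revision
Total revisions = 2

Answer: 2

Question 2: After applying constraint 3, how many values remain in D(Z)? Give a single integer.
Constraint 1 (X != Z) on D(X)={1,2,3,4,6} D(Z)={2,3,5,6,7}: no change
Constraint 2 (W + Z = Y) on D(W)={2,4,5,6} D(Z)={2,3,5,6,7} D(Y)={1,2,4,5,7}: W {2,4,5,6}->{2,4,5}; Z {2,3,5,6,7}->{2,3,5}; Y {1,2,4,5,7}->{4,5,7}
Constraint 3 (X < Z) on D(X)={1,2,3,4,6} D(Z)={2,3,5}: X {1,2,3,4,6}->{1,2,3,4}
So after constraint 3: D(Z)={2,3,5}, size = 3

Answer: 3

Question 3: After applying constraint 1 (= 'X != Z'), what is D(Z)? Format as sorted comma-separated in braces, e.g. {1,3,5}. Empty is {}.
Answer: {2,3,5,6,7}

Derivation:
Constraint 1 (X != Z) on D(X)={1,2,3,4,6} D(Z)={2,3,5,6,7}: no change
So after constraint 1: D(Z) = {2,3,5,6,7}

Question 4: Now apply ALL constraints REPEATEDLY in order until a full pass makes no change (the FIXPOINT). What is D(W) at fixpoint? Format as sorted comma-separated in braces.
pass 0 (initial): D(W)={2,4,5,6}
pass 1: W {2,4,5,6}->{2,4,5}; X {1,2,3,4,6}->{1,2,3,4}; Y {1,2,4,5,7}->{4,5,7}; Z {2,3,5,6,7}->{2,3,5}
pass 2: no change
Fixpoint after 2 passes: D(W) = {2,4,5}

Answer: {2,4,5}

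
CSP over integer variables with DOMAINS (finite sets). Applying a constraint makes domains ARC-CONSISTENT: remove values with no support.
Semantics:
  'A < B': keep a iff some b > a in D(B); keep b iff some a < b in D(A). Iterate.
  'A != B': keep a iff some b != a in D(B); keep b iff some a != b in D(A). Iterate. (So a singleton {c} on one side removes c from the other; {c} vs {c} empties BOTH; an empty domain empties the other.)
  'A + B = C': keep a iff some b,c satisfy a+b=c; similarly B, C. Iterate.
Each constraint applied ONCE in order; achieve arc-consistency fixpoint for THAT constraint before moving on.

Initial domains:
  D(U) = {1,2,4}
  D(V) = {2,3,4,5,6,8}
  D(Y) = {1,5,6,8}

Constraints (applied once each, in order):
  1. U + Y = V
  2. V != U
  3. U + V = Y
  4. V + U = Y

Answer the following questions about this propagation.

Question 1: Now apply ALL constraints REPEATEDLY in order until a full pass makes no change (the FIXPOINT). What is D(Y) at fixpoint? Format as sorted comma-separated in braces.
pass 0 (initial): D(Y)={1,5,6,8}
pass 1: V {2,3,4,5,6,8}->{2,3,5}; Y {1,5,6,8}->{5,6}
pass 2: U {1,2,4}->{}; V {2,3,5}->{}; Y {5,6}->{}
pass 3: no change
Fixpoint after 3 passes: D(Y) = {}

Answer: {}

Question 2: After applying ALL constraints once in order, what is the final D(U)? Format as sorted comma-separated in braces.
Constraint 1 (U + Y = V) on D(U)={1,2,4} D(Y)={1,5,6,8} D(V)={2,3,4,5,6,8}: Y {1,5,6,8}->{1,5,6}; V {2,3,4,5,6,8}->{2,3,5,6,8}
Constraint 2 (V != U) on D(V)={2,3,5,6,8} D(U)={1,2,4}: no change
Constraint 3 (U + V = Y) on D(U)={1,2,4} D(V)={2,3,5,6,8} D(Y)={1,5,6}: V {2,3,5,6,8}->{2,3,5}; Y {1,5,6}->{5,6}
Constraint 4 (V + U = Y) on D(V)={2,3,5} D(U)={1,2,4} D(Y)={5,6}: no change
So after all 4 constraints: D(U) = {1,2,4}

Answer: {1,2,4}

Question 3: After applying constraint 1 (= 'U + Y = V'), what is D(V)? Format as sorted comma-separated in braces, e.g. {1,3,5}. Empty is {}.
Constraint 1 (U + Y = V) on D(U)={1,2,4} D(Y)={1,5,6,8} D(V)={2,3,4,5,6,8}: Y {1,5,6,8}->{1,5,6}; V {2,3,4,5,6,8}->{2,3,5,6,8}
So after constraint 1: D(V) = {2,3,5,6,8}

Answer: {2,3,5,6,8}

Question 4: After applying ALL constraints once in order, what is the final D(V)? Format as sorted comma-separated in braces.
Constraint 1 (U + Y = V) on D(U)={1,2,4} D(Y)={1,5,6,8} D(V)={2,3,4,5,6,8}: Y {1,5,6,8}->{1,5,6}; V {2,3,4,5,6,8}->{2,3,5,6,8}
Constraint 2 (V != U) on D(V)={2,3,5,6,8} D(U)={1,2,4}: no change
Constraint 3 (U + V = Y) on D(U)={1,2,4} D(V)={2,3,5,6,8} D(Y)={1,5,6}: V {2,3,5,6,8}->{2,3,5}; Y {1,5,6}->{5,6}
Constraint 4 (V + U = Y) on D(V)={2,3,5} D(U)={1,2,4} D(Y)={5,6}: no change
So after all 4 constraints: D(V) = {2,3,5}

Answer: {2,3,5}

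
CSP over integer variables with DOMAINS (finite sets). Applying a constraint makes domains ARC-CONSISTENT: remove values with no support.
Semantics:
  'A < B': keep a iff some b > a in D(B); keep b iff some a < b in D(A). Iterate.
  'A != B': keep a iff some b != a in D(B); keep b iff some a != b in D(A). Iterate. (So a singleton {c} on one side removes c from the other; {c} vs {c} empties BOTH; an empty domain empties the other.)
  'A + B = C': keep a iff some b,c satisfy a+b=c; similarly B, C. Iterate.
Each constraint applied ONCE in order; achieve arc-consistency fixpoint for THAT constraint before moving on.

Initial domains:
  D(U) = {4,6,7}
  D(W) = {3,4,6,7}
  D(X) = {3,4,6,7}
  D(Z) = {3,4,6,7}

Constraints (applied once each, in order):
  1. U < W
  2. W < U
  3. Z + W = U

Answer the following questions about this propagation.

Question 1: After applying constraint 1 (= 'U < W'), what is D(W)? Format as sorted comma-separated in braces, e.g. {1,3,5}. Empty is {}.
Answer: {6,7}

Derivation:
Constraint 1 (U < W) on D(U)={4,6,7} D(W)={3,4,6,7}: U {4,6,7}->{4,6}; W {3,4,6,7}->{6,7}
So after constraint 1: D(W) = {6,7}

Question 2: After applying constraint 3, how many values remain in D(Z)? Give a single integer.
Answer: 0

Derivation:
Constraint 1 (U < W) on D(U)={4,6,7} D(W)={3,4,6,7}: U {4,6,7}->{4,6}; W {3,4,6,7}->{6,7}
Constraint 2 (W < U) on D(W)={6,7} D(U)={4,6}: W {6,7}->{}; U {4,6}->{}
Constraint 3 (Z + W = U) on D(Z)={3,4,6,7} D(W)={} D(U)={}: Z {3,4,6,7}->{}
So after constraint 3: D(Z)={}, size = 0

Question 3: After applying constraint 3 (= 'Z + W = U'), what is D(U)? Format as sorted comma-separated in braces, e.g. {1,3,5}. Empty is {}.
Answer: {}

Derivation:
Constraint 1 (U < W) on D(U)={4,6,7} D(W)={3,4,6,7}: U {4,6,7}->{4,6}; W {3,4,6,7}->{6,7}
Constraint 2 (W < U) on D(W)={6,7} D(U)={4,6}: W {6,7}->{}; U {4,6}->{}
Constraint 3 (Z + W = U) on D(Z)={3,4,6,7} D(W)={} D(U)={}: Z {3,4,6,7}->{}
So after constraint 3: D(U) = {}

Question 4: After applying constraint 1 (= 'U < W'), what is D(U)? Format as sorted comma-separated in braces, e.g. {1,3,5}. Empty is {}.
Answer: {4,6}

Derivation:
Constraint 1 (U < W) on D(U)={4,6,7} D(W)={3,4,6,7}: U {4,6,7}->{4,6}; W {3,4,6,7}->{6,7}
So after constraint 1: D(U) = {4,6}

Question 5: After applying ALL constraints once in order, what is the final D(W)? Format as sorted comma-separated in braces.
Constraint 1 (U < W) on D(U)={4,6,7} D(W)={3,4,6,7}: U {4,6,7}->{4,6}; W {3,4,6,7}->{6,7}
Constraint 2 (W < U) on D(W)={6,7} D(U)={4,6}: W {6,7}->{}; U {4,6}->{}
Constraint 3 (Z + W = U) on D(Z)={3,4,6,7} D(W)={} D(U)={}: Z {3,4,6,7}->{}
So after all 3 constraints: D(W) = {}

Answer: {}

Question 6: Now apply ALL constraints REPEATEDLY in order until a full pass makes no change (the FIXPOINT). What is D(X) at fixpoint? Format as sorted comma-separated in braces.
pass 0 (initial): D(X)={3,4,6,7}
pass 1: U {4,6,7}->{}; W {3,4,6,7}->{}; Z {3,4,6,7}->{}
pass 2: no change
Fixpoint after 2 passes: D(X) = {3,4,6,7}

Answer: {3,4,6,7}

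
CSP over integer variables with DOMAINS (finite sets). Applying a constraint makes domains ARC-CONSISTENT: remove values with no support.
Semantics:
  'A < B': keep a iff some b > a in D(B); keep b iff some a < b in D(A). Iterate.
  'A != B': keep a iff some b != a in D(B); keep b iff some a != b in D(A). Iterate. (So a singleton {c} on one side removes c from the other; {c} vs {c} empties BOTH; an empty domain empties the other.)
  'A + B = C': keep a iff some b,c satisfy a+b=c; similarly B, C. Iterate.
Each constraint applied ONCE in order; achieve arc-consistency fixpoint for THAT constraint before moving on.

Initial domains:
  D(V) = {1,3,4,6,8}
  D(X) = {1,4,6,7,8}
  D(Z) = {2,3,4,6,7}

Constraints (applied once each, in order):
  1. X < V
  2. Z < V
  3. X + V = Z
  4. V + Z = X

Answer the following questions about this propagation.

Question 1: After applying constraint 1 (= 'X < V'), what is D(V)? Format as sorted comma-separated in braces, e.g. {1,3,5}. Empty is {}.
Answer: {3,4,6,8}

Derivation:
Constraint 1 (X < V) on D(X)={1,4,6,7,8} D(V)={1,3,4,6,8}: X {1,4,6,7,8}->{1,4,6,7}; V {1,3,4,6,8}->{3,4,6,8}
So after constraint 1: D(V) = {3,4,6,8}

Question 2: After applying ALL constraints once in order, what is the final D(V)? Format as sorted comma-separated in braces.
Constraint 1 (X < V) on D(X)={1,4,6,7,8} D(V)={1,3,4,6,8}: X {1,4,6,7,8}->{1,4,6,7}; V {1,3,4,6,8}->{3,4,6,8}
Constraint 2 (Z < V) on D(Z)={2,3,4,6,7} D(V)={3,4,6,8}: no change
Constraint 3 (X + V = Z) on D(X)={1,4,6,7} D(V)={3,4,6,8} D(Z)={2,3,4,6,7}: X {1,4,6,7}->{1,4}; V {3,4,6,8}->{3,6}; Z {2,3,4,6,7}->{4,7}
Constraint 4 (V + Z = X) on D(V)={3,6} D(Z)={4,7} D(X)={1,4}: V {3,6}->{}; Z {4,7}->{}; X {1,4}->{}
So after all 4 constraints: D(V) = {}

Answer: {}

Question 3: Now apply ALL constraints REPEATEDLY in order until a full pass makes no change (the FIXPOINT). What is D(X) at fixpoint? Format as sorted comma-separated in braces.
pass 0 (initial): D(X)={1,4,6,7,8}
pass 1: V {1,3,4,6,8}->{}; X {1,4,6,7,8}->{}; Z {2,3,4,6,7}->{}
pass 2: no change
Fixpoint after 2 passes: D(X) = {}

Answer: {}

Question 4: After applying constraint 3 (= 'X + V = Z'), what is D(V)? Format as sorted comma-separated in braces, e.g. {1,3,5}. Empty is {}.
Constraint 1 (X < V) on D(X)={1,4,6,7,8} D(V)={1,3,4,6,8}: X {1,4,6,7,8}->{1,4,6,7}; V {1,3,4,6,8}->{3,4,6,8}
Constraint 2 (Z < V) on D(Z)={2,3,4,6,7} D(V)={3,4,6,8}: no change
Constraint 3 (X + V = Z) on D(X)={1,4,6,7} D(V)={3,4,6,8} D(Z)={2,3,4,6,7}: X {1,4,6,7}->{1,4}; V {3,4,6,8}->{3,6}; Z {2,3,4,6,7}->{4,7}
So after constraint 3: D(V) = {3,6}

Answer: {3,6}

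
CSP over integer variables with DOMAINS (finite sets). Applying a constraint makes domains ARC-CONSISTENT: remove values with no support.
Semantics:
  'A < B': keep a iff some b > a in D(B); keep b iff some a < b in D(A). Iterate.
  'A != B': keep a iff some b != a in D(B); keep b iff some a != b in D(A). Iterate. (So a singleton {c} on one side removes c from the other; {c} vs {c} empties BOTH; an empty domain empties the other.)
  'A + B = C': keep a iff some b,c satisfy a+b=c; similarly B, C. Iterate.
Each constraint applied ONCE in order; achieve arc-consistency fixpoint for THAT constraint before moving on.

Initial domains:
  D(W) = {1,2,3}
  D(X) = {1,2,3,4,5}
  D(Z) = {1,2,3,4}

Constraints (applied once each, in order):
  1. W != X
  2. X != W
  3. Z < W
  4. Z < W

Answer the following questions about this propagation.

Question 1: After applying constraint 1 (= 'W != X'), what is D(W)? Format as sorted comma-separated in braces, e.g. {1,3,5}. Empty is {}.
Constraint 1 (W != X) on D(W)={1,2,3} D(X)={1,2,3,4,5}: no change
So after constraint 1: D(W) = {1,2,3}

Answer: {1,2,3}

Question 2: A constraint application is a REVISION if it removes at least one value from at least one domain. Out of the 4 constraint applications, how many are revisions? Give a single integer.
Answer: 1

Derivation:
Constraint 1 (W != X) on D(W)={1,2,3} D(X)={1,2,3,4,5}: no change => not a revision
Constraint 2 (X != W) on D(X)={1,2,3,4,5} D(W)={1,2,3}: no change => not a revision
Constraint 3 (Z < W) on D(Z)={1,2,3,4} D(W)={1,2,3}: Z {1,2,3,4}->{1,2}; W {1,2,3}->{2,3} => REVISION
Constraint 4 (Z < W) on D(Z)={1,2} D(W)={2,3}: no change => not a revision
Total revisions = 1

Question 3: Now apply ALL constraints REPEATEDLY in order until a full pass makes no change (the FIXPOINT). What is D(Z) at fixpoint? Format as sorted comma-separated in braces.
Answer: {1,2}

Derivation:
pass 0 (initial): D(Z)={1,2,3,4}
pass 1: W {1,2,3}->{2,3}; Z {1,2,3,4}->{1,2}
pass 2: no change
Fixpoint after 2 passes: D(Z) = {1,2}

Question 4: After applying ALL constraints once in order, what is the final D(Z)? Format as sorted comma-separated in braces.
Answer: {1,2}

Derivation:
Constraint 1 (W != X) on D(W)={1,2,3} D(X)={1,2,3,4,5}: no change
Constraint 2 (X != W) on D(X)={1,2,3,4,5} D(W)={1,2,3}: no change
Constraint 3 (Z < W) on D(Z)={1,2,3,4} D(W)={1,2,3}: Z {1,2,3,4}->{1,2}; W {1,2,3}->{2,3}
Constraint 4 (Z < W) on D(Z)={1,2} D(W)={2,3}: no change
So after all 4 constraints: D(Z) = {1,2}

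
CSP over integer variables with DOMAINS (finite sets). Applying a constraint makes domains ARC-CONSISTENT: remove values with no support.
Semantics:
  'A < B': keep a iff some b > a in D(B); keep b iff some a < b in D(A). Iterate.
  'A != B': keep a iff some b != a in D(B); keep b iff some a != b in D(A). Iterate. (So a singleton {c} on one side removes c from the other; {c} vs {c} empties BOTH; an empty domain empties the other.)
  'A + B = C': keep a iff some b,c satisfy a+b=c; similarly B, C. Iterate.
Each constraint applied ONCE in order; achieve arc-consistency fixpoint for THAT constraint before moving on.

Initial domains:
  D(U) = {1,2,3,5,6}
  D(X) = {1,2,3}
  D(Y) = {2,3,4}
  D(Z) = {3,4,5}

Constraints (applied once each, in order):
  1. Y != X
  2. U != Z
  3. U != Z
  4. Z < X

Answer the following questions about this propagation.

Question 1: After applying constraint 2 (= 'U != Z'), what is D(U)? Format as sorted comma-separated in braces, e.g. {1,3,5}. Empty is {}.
Constraint 1 (Y != X) on D(Y)={2,3,4} D(X)={1,2,3}: no change
Constraint 2 (U != Z) on D(U)={1,2,3,5,6} D(Z)={3,4,5}: no change
So after constraint 2: D(U) = {1,2,3,5,6}

Answer: {1,2,3,5,6}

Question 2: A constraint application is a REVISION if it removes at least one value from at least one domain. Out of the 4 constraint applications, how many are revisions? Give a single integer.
Constraint 1 (Y != X) on D(Y)={2,3,4} D(X)={1,2,3}: no change => not a revision
Constraint 2 (U != Z) on D(U)={1,2,3,5,6} D(Z)={3,4,5}: no change => not a revision
Constraint 3 (U != Z) on D(U)={1,2,3,5,6} D(Z)={3,4,5}: no change => not a revision
Constraint 4 (Z < X) on D(Z)={3,4,5} D(X)={1,2,3}: Z {3,4,5}->{}; X {1,2,3}->{} => REVISION
Total revisions = 1

Answer: 1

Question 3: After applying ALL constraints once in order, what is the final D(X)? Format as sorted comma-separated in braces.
Constraint 1 (Y != X) on D(Y)={2,3,4} D(X)={1,2,3}: no change
Constraint 2 (U != Z) on D(U)={1,2,3,5,6} D(Z)={3,4,5}: no change
Constraint 3 (U != Z) on D(U)={1,2,3,5,6} D(Z)={3,4,5}: no change
Constraint 4 (Z < X) on D(Z)={3,4,5} D(X)={1,2,3}: Z {3,4,5}->{}; X {1,2,3}->{}
So after all 4 constraints: D(X) = {}

Answer: {}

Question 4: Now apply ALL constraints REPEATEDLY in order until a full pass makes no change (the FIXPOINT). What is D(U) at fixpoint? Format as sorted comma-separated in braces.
Answer: {}

Derivation:
pass 0 (initial): D(U)={1,2,3,5,6}
pass 1: X {1,2,3}->{}; Z {3,4,5}->{}
pass 2: U {1,2,3,5,6}->{}; Y {2,3,4}->{}
pass 3: no change
Fixpoint after 3 passes: D(U) = {}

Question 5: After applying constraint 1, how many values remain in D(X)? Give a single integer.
Constraint 1 (Y != X) on D(Y)={2,3,4} D(X)={1,2,3}: no change
So after constraint 1: D(X)={1,2,3}, size = 3

Answer: 3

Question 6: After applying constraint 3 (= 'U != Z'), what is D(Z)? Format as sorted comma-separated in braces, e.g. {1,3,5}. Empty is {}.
Constraint 1 (Y != X) on D(Y)={2,3,4} D(X)={1,2,3}: no change
Constraint 2 (U != Z) on D(U)={1,2,3,5,6} D(Z)={3,4,5}: no change
Constraint 3 (U != Z) on D(U)={1,2,3,5,6} D(Z)={3,4,5}: no change
So after constraint 3: D(Z) = {3,4,5}

Answer: {3,4,5}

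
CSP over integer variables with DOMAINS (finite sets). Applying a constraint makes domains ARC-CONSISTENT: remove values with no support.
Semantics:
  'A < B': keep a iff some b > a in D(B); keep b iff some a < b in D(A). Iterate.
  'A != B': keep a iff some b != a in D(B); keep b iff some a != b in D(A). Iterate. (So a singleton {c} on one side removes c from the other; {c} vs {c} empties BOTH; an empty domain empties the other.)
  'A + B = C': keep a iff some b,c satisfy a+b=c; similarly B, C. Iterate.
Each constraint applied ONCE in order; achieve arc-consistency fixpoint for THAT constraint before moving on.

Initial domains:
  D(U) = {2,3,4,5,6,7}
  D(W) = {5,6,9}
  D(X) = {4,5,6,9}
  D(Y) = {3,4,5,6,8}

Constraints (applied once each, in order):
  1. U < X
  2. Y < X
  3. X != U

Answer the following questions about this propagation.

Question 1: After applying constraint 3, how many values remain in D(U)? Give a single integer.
Constraint 1 (U < X) on D(U)={2,3,4,5,6,7} D(X)={4,5,6,9}: no change
Constraint 2 (Y < X) on D(Y)={3,4,5,6,8} D(X)={4,5,6,9}: no change
Constraint 3 (X != U) on D(X)={4,5,6,9} D(U)={2,3,4,5,6,7}: no change
So after constraint 3: D(U)={2,3,4,5,6,7}, size = 6

Answer: 6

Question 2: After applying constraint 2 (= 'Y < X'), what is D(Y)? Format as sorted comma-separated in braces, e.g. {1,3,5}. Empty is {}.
Answer: {3,4,5,6,8}

Derivation:
Constraint 1 (U < X) on D(U)={2,3,4,5,6,7} D(X)={4,5,6,9}: no change
Constraint 2 (Y < X) on D(Y)={3,4,5,6,8} D(X)={4,5,6,9}: no change
So after constraint 2: D(Y) = {3,4,5,6,8}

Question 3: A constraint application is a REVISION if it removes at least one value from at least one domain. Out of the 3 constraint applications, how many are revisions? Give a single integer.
Constraint 1 (U < X) on D(U)={2,3,4,5,6,7} D(X)={4,5,6,9}: no change => not a revision
Constraint 2 (Y < X) on D(Y)={3,4,5,6,8} D(X)={4,5,6,9}: no change => not a revision
Constraint 3 (X != U) on D(X)={4,5,6,9} D(U)={2,3,4,5,6,7}: no change => not a revision
Total revisions = 0

Answer: 0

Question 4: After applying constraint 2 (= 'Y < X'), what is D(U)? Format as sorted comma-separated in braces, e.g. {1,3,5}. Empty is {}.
Constraint 1 (U < X) on D(U)={2,3,4,5,6,7} D(X)={4,5,6,9}: no change
Constraint 2 (Y < X) on D(Y)={3,4,5,6,8} D(X)={4,5,6,9}: no change
So after constraint 2: D(U) = {2,3,4,5,6,7}

Answer: {2,3,4,5,6,7}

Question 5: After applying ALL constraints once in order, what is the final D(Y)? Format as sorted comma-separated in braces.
Answer: {3,4,5,6,8}

Derivation:
Constraint 1 (U < X) on D(U)={2,3,4,5,6,7} D(X)={4,5,6,9}: no change
Constraint 2 (Y < X) on D(Y)={3,4,5,6,8} D(X)={4,5,6,9}: no change
Constraint 3 (X != U) on D(X)={4,5,6,9} D(U)={2,3,4,5,6,7}: no change
So after all 3 constraints: D(Y) = {3,4,5,6,8}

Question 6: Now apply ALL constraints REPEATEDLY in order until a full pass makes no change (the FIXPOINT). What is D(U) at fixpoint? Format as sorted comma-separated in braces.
Answer: {2,3,4,5,6,7}

Derivation:
pass 0 (initial): D(U)={2,3,4,5,6,7}
pass 1: no change
Fixpoint after 1 passes: D(U) = {2,3,4,5,6,7}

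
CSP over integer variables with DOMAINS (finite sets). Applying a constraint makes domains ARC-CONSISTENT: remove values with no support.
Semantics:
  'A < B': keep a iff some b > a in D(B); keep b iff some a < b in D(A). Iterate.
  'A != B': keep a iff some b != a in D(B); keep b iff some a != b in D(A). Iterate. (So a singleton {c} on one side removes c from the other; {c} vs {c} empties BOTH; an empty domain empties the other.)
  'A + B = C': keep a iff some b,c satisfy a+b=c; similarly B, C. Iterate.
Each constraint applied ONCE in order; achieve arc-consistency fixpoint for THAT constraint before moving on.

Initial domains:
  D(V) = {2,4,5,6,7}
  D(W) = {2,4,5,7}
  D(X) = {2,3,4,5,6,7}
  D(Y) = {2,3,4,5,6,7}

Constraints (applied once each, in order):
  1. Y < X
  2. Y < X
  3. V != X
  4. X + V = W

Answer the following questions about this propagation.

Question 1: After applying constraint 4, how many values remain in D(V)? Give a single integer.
Constraint 1 (Y < X) on D(Y)={2,3,4,5,6,7} D(X)={2,3,4,5,6,7}: Y {2,3,4,5,6,7}->{2,3,4,5,6}; X {2,3,4,5,6,7}->{3,4,5,6,7}
Constraint 2 (Y < X) on D(Y)={2,3,4,5,6} D(X)={3,4,5,6,7}: no change
Constraint 3 (V != X) on D(V)={2,4,5,6,7} D(X)={3,4,5,6,7}: no change
Constraint 4 (X + V = W) on D(X)={3,4,5,6,7} D(V)={2,4,5,6,7} D(W)={2,4,5,7}: X {3,4,5,6,7}->{3,5}; V {2,4,5,6,7}->{2,4}; W {2,4,5,7}->{5,7}
So after constraint 4: D(V)={2,4}, size = 2

Answer: 2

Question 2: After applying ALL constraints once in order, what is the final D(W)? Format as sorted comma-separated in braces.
Constraint 1 (Y < X) on D(Y)={2,3,4,5,6,7} D(X)={2,3,4,5,6,7}: Y {2,3,4,5,6,7}->{2,3,4,5,6}; X {2,3,4,5,6,7}->{3,4,5,6,7}
Constraint 2 (Y < X) on D(Y)={2,3,4,5,6} D(X)={3,4,5,6,7}: no change
Constraint 3 (V != X) on D(V)={2,4,5,6,7} D(X)={3,4,5,6,7}: no change
Constraint 4 (X + V = W) on D(X)={3,4,5,6,7} D(V)={2,4,5,6,7} D(W)={2,4,5,7}: X {3,4,5,6,7}->{3,5}; V {2,4,5,6,7}->{2,4}; W {2,4,5,7}->{5,7}
So after all 4 constraints: D(W) = {5,7}

Answer: {5,7}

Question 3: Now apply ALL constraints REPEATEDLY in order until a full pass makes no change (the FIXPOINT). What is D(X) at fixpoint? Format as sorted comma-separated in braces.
pass 0 (initial): D(X)={2,3,4,5,6,7}
pass 1: V {2,4,5,6,7}->{2,4}; W {2,4,5,7}->{5,7}; X {2,3,4,5,6,7}->{3,5}; Y {2,3,4,5,6,7}->{2,3,4,5,6}
pass 2: Y {2,3,4,5,6}->{2,3,4}
pass 3: no change
Fixpoint after 3 passes: D(X) = {3,5}

Answer: {3,5}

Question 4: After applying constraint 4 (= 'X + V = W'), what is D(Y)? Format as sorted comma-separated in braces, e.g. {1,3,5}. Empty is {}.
Answer: {2,3,4,5,6}

Derivation:
Constraint 1 (Y < X) on D(Y)={2,3,4,5,6,7} D(X)={2,3,4,5,6,7}: Y {2,3,4,5,6,7}->{2,3,4,5,6}; X {2,3,4,5,6,7}->{3,4,5,6,7}
Constraint 2 (Y < X) on D(Y)={2,3,4,5,6} D(X)={3,4,5,6,7}: no change
Constraint 3 (V != X) on D(V)={2,4,5,6,7} D(X)={3,4,5,6,7}: no change
Constraint 4 (X + V = W) on D(X)={3,4,5,6,7} D(V)={2,4,5,6,7} D(W)={2,4,5,7}: X {3,4,5,6,7}->{3,5}; V {2,4,5,6,7}->{2,4}; W {2,4,5,7}->{5,7}
So after constraint 4: D(Y) = {2,3,4,5,6}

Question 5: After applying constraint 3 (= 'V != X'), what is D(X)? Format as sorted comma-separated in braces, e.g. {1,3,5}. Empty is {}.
Constraint 1 (Y < X) on D(Y)={2,3,4,5,6,7} D(X)={2,3,4,5,6,7}: Y {2,3,4,5,6,7}->{2,3,4,5,6}; X {2,3,4,5,6,7}->{3,4,5,6,7}
Constraint 2 (Y < X) on D(Y)={2,3,4,5,6} D(X)={3,4,5,6,7}: no change
Constraint 3 (V != X) on D(V)={2,4,5,6,7} D(X)={3,4,5,6,7}: no change
So after constraint 3: D(X) = {3,4,5,6,7}

Answer: {3,4,5,6,7}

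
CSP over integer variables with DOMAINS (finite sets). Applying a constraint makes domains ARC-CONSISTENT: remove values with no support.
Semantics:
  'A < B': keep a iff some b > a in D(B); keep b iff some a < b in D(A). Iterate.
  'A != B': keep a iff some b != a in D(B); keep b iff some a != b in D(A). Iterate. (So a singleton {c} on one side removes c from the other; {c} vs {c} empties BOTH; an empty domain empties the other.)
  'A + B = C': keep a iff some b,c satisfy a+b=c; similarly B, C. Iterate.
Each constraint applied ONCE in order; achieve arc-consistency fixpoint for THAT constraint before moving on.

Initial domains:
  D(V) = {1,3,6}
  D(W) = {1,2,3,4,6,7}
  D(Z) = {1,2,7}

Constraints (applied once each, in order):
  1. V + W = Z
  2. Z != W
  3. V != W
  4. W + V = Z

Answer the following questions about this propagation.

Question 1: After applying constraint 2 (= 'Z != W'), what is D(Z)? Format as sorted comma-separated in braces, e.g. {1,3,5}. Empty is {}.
Answer: {2,7}

Derivation:
Constraint 1 (V + W = Z) on D(V)={1,3,6} D(W)={1,2,3,4,6,7} D(Z)={1,2,7}: W {1,2,3,4,6,7}->{1,4,6}; Z {1,2,7}->{2,7}
Constraint 2 (Z != W) on D(Z)={2,7} D(W)={1,4,6}: no change
So after constraint 2: D(Z) = {2,7}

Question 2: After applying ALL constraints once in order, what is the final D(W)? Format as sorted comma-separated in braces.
Answer: {1,4,6}

Derivation:
Constraint 1 (V + W = Z) on D(V)={1,3,6} D(W)={1,2,3,4,6,7} D(Z)={1,2,7}: W {1,2,3,4,6,7}->{1,4,6}; Z {1,2,7}->{2,7}
Constraint 2 (Z != W) on D(Z)={2,7} D(W)={1,4,6}: no change
Constraint 3 (V != W) on D(V)={1,3,6} D(W)={1,4,6}: no change
Constraint 4 (W + V = Z) on D(W)={1,4,6} D(V)={1,3,6} D(Z)={2,7}: no change
So after all 4 constraints: D(W) = {1,4,6}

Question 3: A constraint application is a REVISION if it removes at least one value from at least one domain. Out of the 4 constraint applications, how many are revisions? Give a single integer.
Constraint 1 (V + W = Z) on D(V)={1,3,6} D(W)={1,2,3,4,6,7} D(Z)={1,2,7}: W {1,2,3,4,6,7}->{1,4,6}; Z {1,2,7}->{2,7} => REVISION
Constraint 2 (Z != W) on D(Z)={2,7} D(W)={1,4,6}: no change => not a revision
Constraint 3 (V != W) on D(V)={1,3,6} D(W)={1,4,6}: no change => not a revision
Constraint 4 (W + V = Z) on D(W)={1,4,6} D(V)={1,3,6} D(Z)={2,7}: no change => not a revision
Total revisions = 1

Answer: 1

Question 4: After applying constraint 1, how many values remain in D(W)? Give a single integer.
Constraint 1 (V + W = Z) on D(V)={1,3,6} D(W)={1,2,3,4,6,7} D(Z)={1,2,7}: W {1,2,3,4,6,7}->{1,4,6}; Z {1,2,7}->{2,7}
So after constraint 1: D(W)={1,4,6}, size = 3

Answer: 3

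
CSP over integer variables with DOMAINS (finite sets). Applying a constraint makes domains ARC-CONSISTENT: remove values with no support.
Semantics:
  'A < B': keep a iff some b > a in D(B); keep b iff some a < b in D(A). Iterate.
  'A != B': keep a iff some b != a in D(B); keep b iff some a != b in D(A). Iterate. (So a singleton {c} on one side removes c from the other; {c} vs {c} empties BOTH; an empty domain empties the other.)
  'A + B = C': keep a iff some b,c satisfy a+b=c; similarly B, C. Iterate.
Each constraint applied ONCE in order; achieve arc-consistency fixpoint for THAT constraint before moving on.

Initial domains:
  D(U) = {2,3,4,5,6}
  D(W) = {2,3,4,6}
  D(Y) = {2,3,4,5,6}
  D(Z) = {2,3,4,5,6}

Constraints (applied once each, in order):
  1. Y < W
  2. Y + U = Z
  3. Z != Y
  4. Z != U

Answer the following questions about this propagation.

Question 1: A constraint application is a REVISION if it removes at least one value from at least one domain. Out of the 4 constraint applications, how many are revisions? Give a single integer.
Constraint 1 (Y < W) on D(Y)={2,3,4,5,6} D(W)={2,3,4,6}: Y {2,3,4,5,6}->{2,3,4,5}; W {2,3,4,6}->{3,4,6} => REVISION
Constraint 2 (Y + U = Z) on D(Y)={2,3,4,5} D(U)={2,3,4,5,6} D(Z)={2,3,4,5,6}: Y {2,3,4,5}->{2,3,4}; U {2,3,4,5,6}->{2,3,4}; Z {2,3,4,5,6}->{4,5,6} => REVISION
Constraint 3 (Z != Y) on D(Z)={4,5,6} D(Y)={2,3,4}: no change => not a revision
Constraint 4 (Z != U) on D(Z)={4,5,6} D(U)={2,3,4}: no change => not a revision
Total revisions = 2

Answer: 2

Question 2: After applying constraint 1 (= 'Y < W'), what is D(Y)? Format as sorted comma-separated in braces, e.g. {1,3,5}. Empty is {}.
Constraint 1 (Y < W) on D(Y)={2,3,4,5,6} D(W)={2,3,4,6}: Y {2,3,4,5,6}->{2,3,4,5}; W {2,3,4,6}->{3,4,6}
So after constraint 1: D(Y) = {2,3,4,5}

Answer: {2,3,4,5}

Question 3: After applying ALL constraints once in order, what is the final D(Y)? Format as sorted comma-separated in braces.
Answer: {2,3,4}

Derivation:
Constraint 1 (Y < W) on D(Y)={2,3,4,5,6} D(W)={2,3,4,6}: Y {2,3,4,5,6}->{2,3,4,5}; W {2,3,4,6}->{3,4,6}
Constraint 2 (Y + U = Z) on D(Y)={2,3,4,5} D(U)={2,3,4,5,6} D(Z)={2,3,4,5,6}: Y {2,3,4,5}->{2,3,4}; U {2,3,4,5,6}->{2,3,4}; Z {2,3,4,5,6}->{4,5,6}
Constraint 3 (Z != Y) on D(Z)={4,5,6} D(Y)={2,3,4}: no change
Constraint 4 (Z != U) on D(Z)={4,5,6} D(U)={2,3,4}: no change
So after all 4 constraints: D(Y) = {2,3,4}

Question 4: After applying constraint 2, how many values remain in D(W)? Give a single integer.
Answer: 3

Derivation:
Constraint 1 (Y < W) on D(Y)={2,3,4,5,6} D(W)={2,3,4,6}: Y {2,3,4,5,6}->{2,3,4,5}; W {2,3,4,6}->{3,4,6}
Constraint 2 (Y + U = Z) on D(Y)={2,3,4,5} D(U)={2,3,4,5,6} D(Z)={2,3,4,5,6}: Y {2,3,4,5}->{2,3,4}; U {2,3,4,5,6}->{2,3,4}; Z {2,3,4,5,6}->{4,5,6}
So after constraint 2: D(W)={3,4,6}, size = 3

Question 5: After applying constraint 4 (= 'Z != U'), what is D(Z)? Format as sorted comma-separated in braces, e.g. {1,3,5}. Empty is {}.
Constraint 1 (Y < W) on D(Y)={2,3,4,5,6} D(W)={2,3,4,6}: Y {2,3,4,5,6}->{2,3,4,5}; W {2,3,4,6}->{3,4,6}
Constraint 2 (Y + U = Z) on D(Y)={2,3,4,5} D(U)={2,3,4,5,6} D(Z)={2,3,4,5,6}: Y {2,3,4,5}->{2,3,4}; U {2,3,4,5,6}->{2,3,4}; Z {2,3,4,5,6}->{4,5,6}
Constraint 3 (Z != Y) on D(Z)={4,5,6} D(Y)={2,3,4}: no change
Constraint 4 (Z != U) on D(Z)={4,5,6} D(U)={2,3,4}: no change
So after constraint 4: D(Z) = {4,5,6}

Answer: {4,5,6}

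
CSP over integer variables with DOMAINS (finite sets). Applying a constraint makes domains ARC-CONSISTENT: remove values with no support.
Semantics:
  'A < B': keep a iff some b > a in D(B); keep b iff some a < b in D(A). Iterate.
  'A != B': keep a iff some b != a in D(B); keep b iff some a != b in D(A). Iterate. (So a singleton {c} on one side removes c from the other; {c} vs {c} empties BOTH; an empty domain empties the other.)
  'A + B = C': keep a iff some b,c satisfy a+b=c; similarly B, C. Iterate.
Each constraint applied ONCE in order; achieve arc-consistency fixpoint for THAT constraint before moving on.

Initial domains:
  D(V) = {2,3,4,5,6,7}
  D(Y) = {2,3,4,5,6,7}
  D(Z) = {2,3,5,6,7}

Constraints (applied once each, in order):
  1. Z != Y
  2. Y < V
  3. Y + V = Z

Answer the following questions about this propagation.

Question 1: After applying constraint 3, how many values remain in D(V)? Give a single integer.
Answer: 3

Derivation:
Constraint 1 (Z != Y) on D(Z)={2,3,5,6,7} D(Y)={2,3,4,5,6,7}: no change
Constraint 2 (Y < V) on D(Y)={2,3,4,5,6,7} D(V)={2,3,4,5,6,7}: Y {2,3,4,5,6,7}->{2,3,4,5,6}; V {2,3,4,5,6,7}->{3,4,5,6,7}
Constraint 3 (Y + V = Z) on D(Y)={2,3,4,5,6} D(V)={3,4,5,6,7} D(Z)={2,3,5,6,7}: Y {2,3,4,5,6}->{2,3,4}; V {3,4,5,6,7}->{3,4,5}; Z {2,3,5,6,7}->{5,6,7}
So after constraint 3: D(V)={3,4,5}, size = 3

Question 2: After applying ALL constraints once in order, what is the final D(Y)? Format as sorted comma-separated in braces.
Answer: {2,3,4}

Derivation:
Constraint 1 (Z != Y) on D(Z)={2,3,5,6,7} D(Y)={2,3,4,5,6,7}: no change
Constraint 2 (Y < V) on D(Y)={2,3,4,5,6,7} D(V)={2,3,4,5,6,7}: Y {2,3,4,5,6,7}->{2,3,4,5,6}; V {2,3,4,5,6,7}->{3,4,5,6,7}
Constraint 3 (Y + V = Z) on D(Y)={2,3,4,5,6} D(V)={3,4,5,6,7} D(Z)={2,3,5,6,7}: Y {2,3,4,5,6}->{2,3,4}; V {3,4,5,6,7}->{3,4,5}; Z {2,3,5,6,7}->{5,6,7}
So after all 3 constraints: D(Y) = {2,3,4}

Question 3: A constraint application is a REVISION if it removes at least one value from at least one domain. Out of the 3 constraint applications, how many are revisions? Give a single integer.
Answer: 2

Derivation:
Constraint 1 (Z != Y) on D(Z)={2,3,5,6,7} D(Y)={2,3,4,5,6,7}: no change => not a revision
Constraint 2 (Y < V) on D(Y)={2,3,4,5,6,7} D(V)={2,3,4,5,6,7}: Y {2,3,4,5,6,7}->{2,3,4,5,6}; V {2,3,4,5,6,7}->{3,4,5,6,7} => REVISION
Constraint 3 (Y + V = Z) on D(Y)={2,3,4,5,6} D(V)={3,4,5,6,7} D(Z)={2,3,5,6,7}: Y {2,3,4,5,6}->{2,3,4}; V {3,4,5,6,7}->{3,4,5}; Z {2,3,5,6,7}->{5,6,7} => REVISION
Total revisions = 2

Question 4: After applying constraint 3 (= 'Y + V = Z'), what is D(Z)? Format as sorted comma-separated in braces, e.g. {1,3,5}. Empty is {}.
Answer: {5,6,7}

Derivation:
Constraint 1 (Z != Y) on D(Z)={2,3,5,6,7} D(Y)={2,3,4,5,6,7}: no change
Constraint 2 (Y < V) on D(Y)={2,3,4,5,6,7} D(V)={2,3,4,5,6,7}: Y {2,3,4,5,6,7}->{2,3,4,5,6}; V {2,3,4,5,6,7}->{3,4,5,6,7}
Constraint 3 (Y + V = Z) on D(Y)={2,3,4,5,6} D(V)={3,4,5,6,7} D(Z)={2,3,5,6,7}: Y {2,3,4,5,6}->{2,3,4}; V {3,4,5,6,7}->{3,4,5}; Z {2,3,5,6,7}->{5,6,7}
So after constraint 3: D(Z) = {5,6,7}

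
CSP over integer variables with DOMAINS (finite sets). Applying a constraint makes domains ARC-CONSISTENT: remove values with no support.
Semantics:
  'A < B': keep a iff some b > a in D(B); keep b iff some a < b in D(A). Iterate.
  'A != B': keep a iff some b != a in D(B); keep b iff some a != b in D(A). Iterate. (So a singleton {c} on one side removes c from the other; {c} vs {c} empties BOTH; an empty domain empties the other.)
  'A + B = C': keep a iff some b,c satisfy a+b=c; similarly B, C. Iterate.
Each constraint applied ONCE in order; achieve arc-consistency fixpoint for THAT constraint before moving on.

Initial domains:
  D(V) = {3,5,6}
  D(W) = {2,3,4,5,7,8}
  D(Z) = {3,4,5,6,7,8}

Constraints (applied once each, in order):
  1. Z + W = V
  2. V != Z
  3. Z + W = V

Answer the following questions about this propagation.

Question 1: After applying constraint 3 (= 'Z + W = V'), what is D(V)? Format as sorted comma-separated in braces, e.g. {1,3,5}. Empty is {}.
Constraint 1 (Z + W = V) on D(Z)={3,4,5,6,7,8} D(W)={2,3,4,5,7,8} D(V)={3,5,6}: Z {3,4,5,6,7,8}->{3,4}; W {2,3,4,5,7,8}->{2,3}; V {3,5,6}->{5,6}
Constraint 2 (V != Z) on D(V)={5,6} D(Z)={3,4}: no change
Constraint 3 (Z + W = V) on D(Z)={3,4} D(W)={2,3} D(V)={5,6}: no change
So after constraint 3: D(V) = {5,6}

Answer: {5,6}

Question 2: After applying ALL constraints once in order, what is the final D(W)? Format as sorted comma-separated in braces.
Constraint 1 (Z + W = V) on D(Z)={3,4,5,6,7,8} D(W)={2,3,4,5,7,8} D(V)={3,5,6}: Z {3,4,5,6,7,8}->{3,4}; W {2,3,4,5,7,8}->{2,3}; V {3,5,6}->{5,6}
Constraint 2 (V != Z) on D(V)={5,6} D(Z)={3,4}: no change
Constraint 3 (Z + W = V) on D(Z)={3,4} D(W)={2,3} D(V)={5,6}: no change
So after all 3 constraints: D(W) = {2,3}

Answer: {2,3}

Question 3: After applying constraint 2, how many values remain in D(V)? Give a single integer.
Answer: 2

Derivation:
Constraint 1 (Z + W = V) on D(Z)={3,4,5,6,7,8} D(W)={2,3,4,5,7,8} D(V)={3,5,6}: Z {3,4,5,6,7,8}->{3,4}; W {2,3,4,5,7,8}->{2,3}; V {3,5,6}->{5,6}
Constraint 2 (V != Z) on D(V)={5,6} D(Z)={3,4}: no change
So after constraint 2: D(V)={5,6}, size = 2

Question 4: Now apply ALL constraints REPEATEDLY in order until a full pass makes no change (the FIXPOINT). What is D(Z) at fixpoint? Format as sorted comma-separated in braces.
pass 0 (initial): D(Z)={3,4,5,6,7,8}
pass 1: V {3,5,6}->{5,6}; W {2,3,4,5,7,8}->{2,3}; Z {3,4,5,6,7,8}->{3,4}
pass 2: no change
Fixpoint after 2 passes: D(Z) = {3,4}

Answer: {3,4}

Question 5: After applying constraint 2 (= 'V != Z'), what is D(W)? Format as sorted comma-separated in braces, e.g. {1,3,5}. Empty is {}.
Answer: {2,3}

Derivation:
Constraint 1 (Z + W = V) on D(Z)={3,4,5,6,7,8} D(W)={2,3,4,5,7,8} D(V)={3,5,6}: Z {3,4,5,6,7,8}->{3,4}; W {2,3,4,5,7,8}->{2,3}; V {3,5,6}->{5,6}
Constraint 2 (V != Z) on D(V)={5,6} D(Z)={3,4}: no change
So after constraint 2: D(W) = {2,3}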